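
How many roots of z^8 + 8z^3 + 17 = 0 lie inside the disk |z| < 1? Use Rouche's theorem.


Step 1: On |z| = 1 the three terms have sizes |z^8| = 1^8 = 1, |8z^3| = 8*1^3 = 8, |17| = 17
Step 2: The dominant term is g(z) = 17; let h(z) = z^8 + 8z^3 so f = g + h
Step 3: On |z| = 1: |g| = 17 and |h| <= 1 + 8 = 9
Step 4: Since 17 > 9, |h| < |g| on |z| = 1, so by Rouche f has the same number of zeros as g inside |z| < 1
Step 5: g(z) = 17 is a nonzero constant with no zeros inside |z| < 1. Answer = 0

0


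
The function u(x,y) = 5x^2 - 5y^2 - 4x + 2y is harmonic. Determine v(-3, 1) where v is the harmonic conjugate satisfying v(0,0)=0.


Step 1: v_x = -u_y = 10y - 2
Step 2: v_y = u_x = 10x - 4
Step 3: v = 10xy - 2x - 4y + C
Step 4: v(0,0) = 0 => C = 0
Step 5: v(-3, 1) = -28

-28


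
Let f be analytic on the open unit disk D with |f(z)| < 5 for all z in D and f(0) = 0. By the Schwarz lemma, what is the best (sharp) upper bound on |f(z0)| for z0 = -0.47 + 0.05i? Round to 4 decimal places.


Step 1: g = f/5 maps D -> D with g(0) = 0, so by the Schwarz lemma |g(z)| <= |z|, i.e. |f(z)| <= 5|z|; this is sharp (f(z) = 5z).
Step 2: |z0|^2 = (-0.47)^2 + 0.05^2 = 0.2234
Step 3: |z0| = sqrt(0.2234) = 0.472652
Step 4: Best bound = 5 * |z0| = 5 * 0.472652 = 2.3633

2.3633


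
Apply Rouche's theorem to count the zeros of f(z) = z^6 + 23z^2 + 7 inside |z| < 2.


Step 1: On |z| = 2 the three terms have sizes |z^6| = 2^6 = 64, |23z^2| = 23*2^2 = 92, |7| = 7
Step 2: The dominant term is g(z) = 23z^2; let h(z) = z^6 + 7 so f = g + h
Step 3: On |z| = 2: |g| = 92 and |h| <= 64 + 7 = 71
Step 4: Since 92 > 71, |h| < |g| on |z| = 2, so by Rouche f has the same number of zeros as g inside |z| < 2
Step 5: g(z) = 23z^2 has 2 zeros (at the origin, multiplicity 2) inside |z| < 2. Answer = 2

2


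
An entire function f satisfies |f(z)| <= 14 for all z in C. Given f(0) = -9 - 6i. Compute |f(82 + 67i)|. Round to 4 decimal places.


Step 1: By Liouville's theorem, a bounded entire function is constant.
Step 2: f(z) = f(0) = -9 - 6i for all z.
Step 3: |f(w)| = |-9 - 6i| = sqrt(81 + 36)
Step 4: = 10.8167

10.8167


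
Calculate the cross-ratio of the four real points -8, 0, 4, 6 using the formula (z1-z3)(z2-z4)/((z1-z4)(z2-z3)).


Step 1: (z1-z3)(z2-z4) = (-12) * (-6) = 72
Step 2: (z1-z4)(z2-z3) = (-14) * (-4) = 56
Step 3: Cross-ratio = 72/56 = 9/7

9/7


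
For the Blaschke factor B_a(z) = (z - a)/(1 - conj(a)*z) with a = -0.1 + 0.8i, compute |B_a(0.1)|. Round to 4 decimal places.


Step 1: Numerator z0 - a = 0.1 - (-0.1 + 0.8i) = 0.2 - 0.8i
Step 2: Denominator 1 - conj(a)*z0 = 1 - (-0.1 - 0.8i)*0.1 = 1.01 + 0.08i
Step 3: |z0 - a|^2 = 0.2^2 + (-0.8)^2 = 0.68; |1 - conj(a)*z0|^2 = 1.01^2 + 0.08^2 = 1.0265
Step 4: |B_a(0.1)| = sqrt(0.68 / 1.0265) = sqrt(0.662445)
Step 5: = 0.8139

0.8139


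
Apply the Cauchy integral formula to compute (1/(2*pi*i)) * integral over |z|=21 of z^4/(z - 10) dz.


Step 1: f(z) = z^4, a = 10 is inside |z| = 21
Step 2: By Cauchy integral formula: (1/(2pi*i)) * integral = f(a)
Step 3: f(10) = 10^4 = 10000

10000


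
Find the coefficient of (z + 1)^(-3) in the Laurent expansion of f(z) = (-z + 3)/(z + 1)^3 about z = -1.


Step 1: Write the numerator in powers of (z + 1): -z + 3 = -(z + 1) + (-1*(-1) + 3) = -(z + 1) + 4
Step 2: Divide by (z + 1)^3: f(z) = 4(z + 1)^(-3) - (z + 1)^(-2)
Step 3: This finite sum is the Laurent series of f about z = -1.
Step 4: Coefficient of (z + 1)^(-3) = -1*(-1) + 3 = 4

4


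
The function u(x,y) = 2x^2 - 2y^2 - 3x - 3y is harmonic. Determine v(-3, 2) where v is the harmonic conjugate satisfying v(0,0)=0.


Step 1: v_x = -u_y = 4y + 3
Step 2: v_y = u_x = 4x - 3
Step 3: v = 4xy + 3x - 3y + C
Step 4: v(0,0) = 0 => C = 0
Step 5: v(-3, 2) = -39

-39


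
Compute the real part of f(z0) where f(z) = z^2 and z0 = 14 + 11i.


Step 1: z0 = 14 + 11i
Step 2: z0^2 = 14^2 - 11^2 + 308i
Step 3: real part = 196 - 121 = 75

75


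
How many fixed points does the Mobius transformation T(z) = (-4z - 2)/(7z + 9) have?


Step 1: Fixed points satisfy T(z) = z
Step 2: 7z^2 + 13z + 2 = 0
Step 3: Discriminant = 13^2 - 4*7*2 = 113
Step 4: Number of fixed points = 2

2


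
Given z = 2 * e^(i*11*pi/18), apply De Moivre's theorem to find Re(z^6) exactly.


Step 1: By De Moivre's theorem, z^6 = 2^6 * e^(i*6*11*pi/18) = 64 * (cos(11*pi/3) + i*sin(11*pi/3))
Step 2: |z|^6 = 2^6 = 64
Step 3: Reduce the angle mod 2*pi: 11*pi/3 - 2*pi = 5*pi/3
Step 4: cos(5*pi/3) = 1/2
Step 5: Re(z^6) = 64 * 1/2 = 32

32


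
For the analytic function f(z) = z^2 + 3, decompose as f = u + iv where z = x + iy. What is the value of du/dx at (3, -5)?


Step 1: f(z) = (x+iy)^2 + 3
Step 2: u = (x^2 - y^2) + 3
Step 3: u_x = 2x + 0
Step 4: At (3, -5): u_x = 6 + 0 = 6

6


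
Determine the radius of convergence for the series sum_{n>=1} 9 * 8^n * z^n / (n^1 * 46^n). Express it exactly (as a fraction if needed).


Step 1: General term a_n = 9 * 8^n / (n^1 * 46^n)
Step 2: By the root test, |a_n|^(1/n) = 9^(1/n) * 8 / (n^(1/n) * 46) -> 8/46 as n -> infinity (since 9^(1/n) -> 1 and n^(1/n) -> 1)
Step 3: R = 1/lim|a_n|^(1/n) = 46/8 = 23/4

23/4


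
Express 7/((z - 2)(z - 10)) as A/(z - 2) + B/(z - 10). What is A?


Step 1: Multiply both sides by (z - 2) and set z = 2
Step 2: A = 7 / (2 - 10)
Step 3: A = 7 / (-8)
Step 4: A = -7/8

-7/8


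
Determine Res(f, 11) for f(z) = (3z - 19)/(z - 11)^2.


Step 1: Pole of order 2 at z = 11
Step 2: Res = lim d/dz [(z - 11)^2 * f(z)] as z -> 11
Step 3: (z - 11)^2 * f(z) = 3z - 19
Step 4: d/dz[3z - 19] = 3

3


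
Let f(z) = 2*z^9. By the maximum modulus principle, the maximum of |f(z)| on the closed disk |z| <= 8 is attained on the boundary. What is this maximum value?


Step 1: On |z| = 8, |f(z)| = 2 * |z|^9 = 2 * 8^9
Step 2: By maximum modulus principle, maximum is on boundary.
Step 3: Maximum = 2 * 134217728 = 268435456

268435456


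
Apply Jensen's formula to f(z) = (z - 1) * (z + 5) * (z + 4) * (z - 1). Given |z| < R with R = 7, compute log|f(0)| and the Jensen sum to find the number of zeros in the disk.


Jensen's formula: (1/2pi)*integral log|f(Re^it)|dt = log|f(0)| + sum_{|a_k|<R} log(R/|a_k|)
Step 1: f(0) = (-1) * 5 * 4 * (-1) = 20
Step 2: log|f(0)| = log|1| + log|-5| + log|-4| + log|1| = 2.9957
Step 3: Zeros inside |z| < 7: 1, -5, -4, 1
Step 4: Jensen sum = log(7/1) + log(7/5) + log(7/4) + log(7/1) = 4.7879
Step 5: n(R) = number of terms in the Jensen sum = count of zeros inside |z| < 7 = 4

4


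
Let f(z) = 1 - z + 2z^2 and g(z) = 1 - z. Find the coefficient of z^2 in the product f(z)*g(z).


Step 1: z^2 term in f*g comes from: (1)*(0) + (-z)*(-z) + (2z^2)*(1)
Step 2: = 0 + 1 + 2
Step 3: = 3

3


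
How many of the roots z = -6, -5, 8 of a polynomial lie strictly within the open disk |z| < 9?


Step 1: Check each root:
  z = -6: |-6| = 6 < 9
  z = -5: |-5| = 5 < 9
  z = 8: |8| = 8 < 9
Step 2: Count = 3

3


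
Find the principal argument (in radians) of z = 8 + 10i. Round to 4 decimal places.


Step 1: z = 8 + 10i
Step 2: arg(z) = atan2(10, 8)
Step 3: arg(z) = 0.8961

0.8961


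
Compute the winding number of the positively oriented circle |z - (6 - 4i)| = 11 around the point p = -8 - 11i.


Step 1: Center c = (6, -4), radius = 11
Step 2: |p - c|^2 = (-14)^2 + (-7)^2 = 245
Step 3: r^2 = 121
Step 4: |p-c| > r so winding number = 0

0


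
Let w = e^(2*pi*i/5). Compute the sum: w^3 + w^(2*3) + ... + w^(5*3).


Step 1: The sum sum_{j=1}^{n} w^(k*j) equals n if n | k, else 0.
Step 2: Here n = 5, k = 3
Step 3: Does n divide k? 5 | 3 -> False
Step 4: Sum = 0

0


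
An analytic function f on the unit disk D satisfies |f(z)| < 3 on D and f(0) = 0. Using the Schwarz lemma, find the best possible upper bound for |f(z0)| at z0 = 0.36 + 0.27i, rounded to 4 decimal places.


Step 1: g = f/3 maps D -> D with g(0) = 0, so by the Schwarz lemma |g(z)| <= |z|, i.e. |f(z)| <= 3|z|; this is sharp (f(z) = 3z).
Step 2: |z0|^2 = 0.36^2 + 0.27^2 = 0.2025
Step 3: |z0| = sqrt(0.2025) = 0.45
Step 4: Best bound = 3 * |z0| = 3 * 0.45 = 1.35

1.35


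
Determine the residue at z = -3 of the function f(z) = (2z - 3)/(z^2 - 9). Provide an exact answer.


Step 1: Q(z) = z^2 - 9 = (z + 3)(z - 3)
Step 2: Q'(z) = 2z
Step 3: Q'(-3) = -6, P(-3) = -9
Step 4: Res = P(-3)/Q'(-3) = -9/(-6) = 3/2

3/2


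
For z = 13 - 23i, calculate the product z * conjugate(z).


Step 1: conj(z) = 13 + 23i
Step 2: z * conj(z) = 13^2 + (-23)^2
Step 3: = 169 + 529 = 698

698


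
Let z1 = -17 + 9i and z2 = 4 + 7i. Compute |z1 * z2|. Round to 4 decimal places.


Step 1: |z1| = sqrt((-17)^2 + 9^2) = sqrt(370)
Step 2: |z2| = sqrt(4^2 + 7^2) = sqrt(65)
Step 3: |z1*z2| = |z1|*|z2| = sqrt(370) * sqrt(65) = sqrt(370 * 65) = sqrt(24050)
Step 4: = 155.0806

155.0806


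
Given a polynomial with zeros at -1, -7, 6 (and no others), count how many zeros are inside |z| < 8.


Step 1: Check each root:
  z = -1: |-1| = 1 < 8
  z = -7: |-7| = 7 < 8
  z = 6: |6| = 6 < 8
Step 2: Count = 3

3


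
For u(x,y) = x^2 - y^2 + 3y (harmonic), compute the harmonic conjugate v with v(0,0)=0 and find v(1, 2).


Step 1: v_x = -u_y = 2y - 3
Step 2: v_y = u_x = 2x + 0
Step 3: v = 2xy - 3x + C
Step 4: v(0,0) = 0 => C = 0
Step 5: v(1, 2) = 1

1


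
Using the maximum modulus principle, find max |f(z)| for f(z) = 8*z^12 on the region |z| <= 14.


Step 1: On |z| = 14, |f(z)| = 8 * |z|^12 = 8 * 14^12
Step 2: By maximum modulus principle, maximum is on boundary.
Step 3: Maximum = 8 * 56693912375296 = 453551299002368

453551299002368


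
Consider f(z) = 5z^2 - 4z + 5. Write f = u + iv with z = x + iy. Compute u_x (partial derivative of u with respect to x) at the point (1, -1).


Step 1: f(z) = 5(x+iy)^2 - 4(x+iy) + 5
Step 2: u = 5(x^2 - y^2) - 4x + 5
Step 3: u_x = 10x - 4
Step 4: At (1, -1): u_x = 10 - 4 = 6

6


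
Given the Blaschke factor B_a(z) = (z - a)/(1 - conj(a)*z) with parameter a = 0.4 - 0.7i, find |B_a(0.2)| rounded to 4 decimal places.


Step 1: Numerator z0 - a = 0.2 - (0.4 - 0.7i) = -0.2 + 0.7i
Step 2: Denominator 1 - conj(a)*z0 = 1 - (0.4 + 0.7i)*0.2 = 0.92 - 0.14i
Step 3: |z0 - a|^2 = (-0.2)^2 + 0.7^2 = 0.53; |1 - conj(a)*z0|^2 = 0.92^2 + (-0.14)^2 = 0.866
Step 4: |B_a(0.2)| = sqrt(0.53 / 0.866) = sqrt(0.612009)
Step 5: = 0.7823

0.7823


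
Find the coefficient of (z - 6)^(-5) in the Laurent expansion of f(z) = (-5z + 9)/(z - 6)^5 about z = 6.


Step 1: Write the numerator in powers of (z - 6): -5z + 9 = -5(z - 6) + (-5*6 + 9) = -5(z - 6) - 21
Step 2: Divide by (z - 6)^5: f(z) = -21(z - 6)^(-5) - 5(z - 6)^(-4)
Step 3: This finite sum is the Laurent series of f about z = 6.
Step 4: Coefficient of (z - 6)^(-5) = -5*6 + 9 = -21

-21


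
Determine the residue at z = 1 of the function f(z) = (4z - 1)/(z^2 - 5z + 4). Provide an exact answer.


Step 1: Q(z) = z^2 - 5z + 4 = (z - 1)(z - 4)
Step 2: Q'(z) = 2z - 5
Step 3: Q'(1) = -3, P(1) = 3
Step 4: Res = P(1)/Q'(1) = 3/(-3) = -1

-1


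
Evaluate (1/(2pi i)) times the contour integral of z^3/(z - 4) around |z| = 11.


Step 1: f(z) = z^3, a = 4 is inside |z| = 11
Step 2: By Cauchy integral formula: (1/(2pi*i)) * integral = f(a)
Step 3: f(4) = 4^3 = 64

64


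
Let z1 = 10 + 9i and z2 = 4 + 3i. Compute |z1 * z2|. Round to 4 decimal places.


Step 1: |z1| = sqrt(10^2 + 9^2) = sqrt(181)
Step 2: |z2| = sqrt(4^2 + 3^2) = sqrt(25)
Step 3: |z1*z2| = |z1|*|z2| = sqrt(181) * sqrt(25) = sqrt(181 * 25) = sqrt(4525)
Step 4: = 67.2681

67.2681


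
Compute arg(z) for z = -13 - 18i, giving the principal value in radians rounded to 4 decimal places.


Step 1: z = -13 - 18i
Step 2: arg(z) = atan2(-18, -13)
Step 3: arg(z) = -2.1963

-2.1963


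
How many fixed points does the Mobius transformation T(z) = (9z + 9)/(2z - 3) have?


Step 1: Fixed points satisfy T(z) = z
Step 2: 2z^2 - 12z - 9 = 0
Step 3: Discriminant = (-12)^2 - 4*2*(-9) = 216
Step 4: Number of fixed points = 2

2


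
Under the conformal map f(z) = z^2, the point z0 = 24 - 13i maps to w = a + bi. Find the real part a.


Step 1: z0 = 24 - 13i
Step 2: z0^2 = 24^2 - (-13)^2 - 624i
Step 3: real part = 576 - 169 = 407

407


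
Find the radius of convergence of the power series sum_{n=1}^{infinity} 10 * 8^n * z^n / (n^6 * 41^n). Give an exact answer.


Step 1: General term a_n = 10 * 8^n / (n^6 * 41^n)
Step 2: By the root test, |a_n|^(1/n) = 10^(1/n) * 8 / (n^(6/n) * 41) -> 8/41 as n -> infinity (since 10^(1/n) -> 1 and n^(6/n) -> 1)
Step 3: R = 1/lim|a_n|^(1/n) = 41/8

41/8


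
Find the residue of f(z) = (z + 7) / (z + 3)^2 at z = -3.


Step 1: Pole of order 2 at z = -3
Step 2: Res = lim d/dz [(z + 3)^2 * f(z)] as z -> -3
Step 3: (z + 3)^2 * f(z) = z + 7
Step 4: d/dz[z + 7] = 1

1


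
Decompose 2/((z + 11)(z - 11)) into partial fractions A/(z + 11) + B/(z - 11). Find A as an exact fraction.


Step 1: Multiply both sides by (z + 11) and set z = -11
Step 2: A = 2 / (-11 - 11)
Step 3: A = 2 / (-22)
Step 4: A = -1/11

-1/11


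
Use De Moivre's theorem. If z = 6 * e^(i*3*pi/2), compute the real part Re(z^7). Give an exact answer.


Step 1: By De Moivre's theorem, z^7 = 6^7 * e^(i*7*3*pi/2) = 279936 * (cos(21*pi/2) + i*sin(21*pi/2))
Step 2: |z|^7 = 6^7 = 279936
Step 3: Reduce the angle mod 2*pi: 21*pi/2 - 10*pi = pi/2
Step 4: cos(pi/2) = 0
Step 5: Re(z^7) = 279936 * 0 = 0

0


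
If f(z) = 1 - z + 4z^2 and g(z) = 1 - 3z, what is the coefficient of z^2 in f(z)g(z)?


Step 1: z^2 term in f*g comes from: (1)*(0) + (-z)*(-3z) + (4z^2)*(1)
Step 2: = 0 + 3 + 4
Step 3: = 7

7


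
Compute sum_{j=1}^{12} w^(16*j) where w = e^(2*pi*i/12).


Step 1: The sum sum_{j=1}^{n} w^(k*j) equals n if n | k, else 0.
Step 2: Here n = 12, k = 16
Step 3: Does n divide k? 12 | 16 -> False
Step 4: Sum = 0

0


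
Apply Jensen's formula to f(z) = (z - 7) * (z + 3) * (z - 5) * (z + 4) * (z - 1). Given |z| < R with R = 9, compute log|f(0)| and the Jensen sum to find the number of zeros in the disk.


Jensen's formula: (1/2pi)*integral log|f(Re^it)|dt = log|f(0)| + sum_{|a_k|<R} log(R/|a_k|)
Step 1: f(0) = (-7) * 3 * (-5) * 4 * (-1) = -420
Step 2: log|f(0)| = log|7| + log|-3| + log|5| + log|-4| + log|1| = 6.0403
Step 3: Zeros inside |z| < 9: 7, -3, 5, -4, 1
Step 4: Jensen sum = log(9/7) + log(9/3) + log(9/5) + log(9/4) + log(9/1) = 4.9459
Step 5: n(R) = number of terms in the Jensen sum = count of zeros inside |z| < 9 = 5

5


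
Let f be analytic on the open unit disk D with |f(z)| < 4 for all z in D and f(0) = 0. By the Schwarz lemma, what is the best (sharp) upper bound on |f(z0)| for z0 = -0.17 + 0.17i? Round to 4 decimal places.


Step 1: g = f/4 maps D -> D with g(0) = 0, so by the Schwarz lemma |g(z)| <= |z|, i.e. |f(z)| <= 4|z|; this is sharp (f(z) = 4z).
Step 2: |z0|^2 = (-0.17)^2 + 0.17^2 = 0.0578
Step 3: |z0| = sqrt(0.0578) = 0.240416
Step 4: Best bound = 4 * |z0| = 4 * 0.240416 = 0.9617

0.9617


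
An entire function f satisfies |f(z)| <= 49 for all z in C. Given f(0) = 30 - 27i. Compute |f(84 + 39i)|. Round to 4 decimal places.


Step 1: By Liouville's theorem, a bounded entire function is constant.
Step 2: f(z) = f(0) = 30 - 27i for all z.
Step 3: |f(w)| = |30 - 27i| = sqrt(900 + 729)
Step 4: = 40.3609

40.3609


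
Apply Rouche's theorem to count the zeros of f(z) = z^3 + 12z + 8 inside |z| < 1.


Step 1: On |z| = 1 the three terms have sizes |z^3| = 1^3 = 1, |12z| = 12*1 = 12, |8| = 8
Step 2: The dominant term is g(z) = 12z; let h(z) = z^3 + 8 so f = g + h
Step 3: On |z| = 1: |g| = 12 and |h| <= 1 + 8 = 9
Step 4: Since 12 > 9, |h| < |g| on |z| = 1, so by Rouche f has the same number of zeros as g inside |z| < 1
Step 5: g(z) = 12z has 1 zero (at the origin, multiplicity 1) inside |z| < 1. Answer = 1

1


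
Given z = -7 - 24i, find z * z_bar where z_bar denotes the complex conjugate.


Step 1: conj(z) = -7 + 24i
Step 2: z * conj(z) = (-7)^2 + (-24)^2
Step 3: = 49 + 576 = 625

625


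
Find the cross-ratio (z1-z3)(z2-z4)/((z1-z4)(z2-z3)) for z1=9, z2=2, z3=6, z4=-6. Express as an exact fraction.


Step 1: (z1-z3)(z2-z4) = 3 * 8 = 24
Step 2: (z1-z4)(z2-z3) = 15 * (-4) = -60
Step 3: Cross-ratio = -24/60 = -2/5

-2/5


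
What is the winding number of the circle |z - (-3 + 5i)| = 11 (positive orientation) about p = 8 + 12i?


Step 1: Center c = (-3, 5), radius = 11
Step 2: |p - c|^2 = 11^2 + 7^2 = 170
Step 3: r^2 = 121
Step 4: |p-c| > r so winding number = 0

0


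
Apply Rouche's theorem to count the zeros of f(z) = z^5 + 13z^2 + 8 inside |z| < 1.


Step 1: On |z| = 1 the three terms have sizes |z^5| = 1^5 = 1, |13z^2| = 13*1^2 = 13, |8| = 8
Step 2: The dominant term is g(z) = 13z^2; let h(z) = z^5 + 8 so f = g + h
Step 3: On |z| = 1: |g| = 13 and |h| <= 1 + 8 = 9
Step 4: Since 13 > 9, |h| < |g| on |z| = 1, so by Rouche f has the same number of zeros as g inside |z| < 1
Step 5: g(z) = 13z^2 has 2 zeros (at the origin, multiplicity 2) inside |z| < 1. Answer = 2

2


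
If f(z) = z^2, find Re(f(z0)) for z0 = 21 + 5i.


Step 1: z0 = 21 + 5i
Step 2: z0^2 = 21^2 - 5^2 + 210i
Step 3: real part = 441 - 25 = 416

416


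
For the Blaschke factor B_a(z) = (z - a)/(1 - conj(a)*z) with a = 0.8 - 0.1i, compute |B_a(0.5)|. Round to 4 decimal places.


Step 1: Numerator z0 - a = 0.5 - (0.8 - 0.1i) = -0.3 + 0.1i
Step 2: Denominator 1 - conj(a)*z0 = 1 - (0.8 + 0.1i)*0.5 = 0.6 - 0.05i
Step 3: |z0 - a|^2 = (-0.3)^2 + 0.1^2 = 0.1; |1 - conj(a)*z0|^2 = 0.6^2 + (-0.05)^2 = 0.3625
Step 4: |B_a(0.5)| = sqrt(0.1 / 0.3625) = sqrt(0.275862)
Step 5: = 0.5252

0.5252


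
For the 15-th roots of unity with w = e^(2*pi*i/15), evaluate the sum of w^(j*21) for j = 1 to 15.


Step 1: The sum sum_{j=1}^{n} w^(k*j) equals n if n | k, else 0.
Step 2: Here n = 15, k = 21
Step 3: Does n divide k? 15 | 21 -> False
Step 4: Sum = 0

0


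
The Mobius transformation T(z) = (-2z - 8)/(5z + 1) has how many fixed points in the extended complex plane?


Step 1: Fixed points satisfy T(z) = z
Step 2: 5z^2 + 3z + 8 = 0
Step 3: Discriminant = 3^2 - 4*5*8 = -151
Step 4: Number of fixed points = 2

2


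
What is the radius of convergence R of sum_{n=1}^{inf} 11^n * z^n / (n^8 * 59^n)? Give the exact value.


Step 1: General term a_n = 11^n / (n^8 * 59^n)
Step 2: By the root test, |a_n|^(1/n) = 11 / (n^(8/n) * 59) -> 11/59 as n -> infinity (since n^(8/n) -> 1)
Step 3: R = 1/lim|a_n|^(1/n) = 59/11

59/11


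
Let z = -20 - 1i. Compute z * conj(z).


Step 1: conj(z) = -20 + 1i
Step 2: z * conj(z) = (-20)^2 + (-1)^2
Step 3: = 400 + 1 = 401

401


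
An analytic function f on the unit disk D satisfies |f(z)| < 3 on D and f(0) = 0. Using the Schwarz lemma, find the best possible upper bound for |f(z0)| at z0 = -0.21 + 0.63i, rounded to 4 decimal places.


Step 1: g = f/3 maps D -> D with g(0) = 0, so by the Schwarz lemma |g(z)| <= |z|, i.e. |f(z)| <= 3|z|; this is sharp (f(z) = 3z).
Step 2: |z0|^2 = (-0.21)^2 + 0.63^2 = 0.441
Step 3: |z0| = sqrt(0.441) = 0.664078
Step 4: Best bound = 3 * |z0| = 3 * 0.664078 = 1.9922

1.9922


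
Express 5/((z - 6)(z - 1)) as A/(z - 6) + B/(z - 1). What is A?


Step 1: Multiply both sides by (z - 6) and set z = 6
Step 2: A = 5 / (6 - 1)
Step 3: A = 5 / 5
Step 4: A = 1

1


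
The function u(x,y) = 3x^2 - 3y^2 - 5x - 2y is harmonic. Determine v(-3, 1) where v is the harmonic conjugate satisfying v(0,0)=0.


Step 1: v_x = -u_y = 6y + 2
Step 2: v_y = u_x = 6x - 5
Step 3: v = 6xy + 2x - 5y + C
Step 4: v(0,0) = 0 => C = 0
Step 5: v(-3, 1) = -29

-29


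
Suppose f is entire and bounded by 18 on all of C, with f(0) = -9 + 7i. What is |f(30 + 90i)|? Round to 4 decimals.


Step 1: By Liouville's theorem, a bounded entire function is constant.
Step 2: f(z) = f(0) = -9 + 7i for all z.
Step 3: |f(w)| = |-9 + 7i| = sqrt(81 + 49)
Step 4: = 11.4018

11.4018


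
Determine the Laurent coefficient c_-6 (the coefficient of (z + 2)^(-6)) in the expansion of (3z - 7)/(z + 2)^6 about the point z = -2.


Step 1: Write the numerator in powers of (z + 2): 3z - 7 = 3(z + 2) + (3*(-2) - 7) = 3(z + 2) - 13
Step 2: Divide by (z + 2)^6: f(z) = -13(z + 2)^(-6) + 3(z + 2)^(-5)
Step 3: This finite sum is the Laurent series of f about z = -2.
Step 4: Coefficient of (z + 2)^(-6) = 3*(-2) - 7 = -13

-13


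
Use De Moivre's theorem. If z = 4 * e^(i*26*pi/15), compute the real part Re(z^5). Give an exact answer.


Step 1: By De Moivre's theorem, z^5 = 4^5 * e^(i*5*26*pi/15) = 1024 * (cos(26*pi/3) + i*sin(26*pi/3))
Step 2: |z|^5 = 4^5 = 1024
Step 3: Reduce the angle mod 2*pi: 26*pi/3 - 8*pi = 2*pi/3
Step 4: cos(2*pi/3) = -1/2
Step 5: Re(z^5) = 1024 * (-1/2) = -512

-512


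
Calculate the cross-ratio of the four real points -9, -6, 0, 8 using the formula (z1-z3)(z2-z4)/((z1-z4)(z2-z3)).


Step 1: (z1-z3)(z2-z4) = (-9) * (-14) = 126
Step 2: (z1-z4)(z2-z3) = (-17) * (-6) = 102
Step 3: Cross-ratio = 126/102 = 21/17

21/17


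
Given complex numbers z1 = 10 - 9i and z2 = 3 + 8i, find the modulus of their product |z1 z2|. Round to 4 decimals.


Step 1: |z1| = sqrt(10^2 + (-9)^2) = sqrt(181)
Step 2: |z2| = sqrt(3^2 + 8^2) = sqrt(73)
Step 3: |z1*z2| = |z1|*|z2| = sqrt(181) * sqrt(73) = sqrt(181 * 73) = sqrt(13213)
Step 4: = 114.9478

114.9478


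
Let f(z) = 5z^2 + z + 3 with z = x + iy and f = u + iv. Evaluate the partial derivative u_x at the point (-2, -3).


Step 1: f(z) = 5(x+iy)^2 + (x+iy) + 3
Step 2: u = 5(x^2 - y^2) + x + 3
Step 3: u_x = 10x + 1
Step 4: At (-2, -3): u_x = -20 + 1 = -19

-19


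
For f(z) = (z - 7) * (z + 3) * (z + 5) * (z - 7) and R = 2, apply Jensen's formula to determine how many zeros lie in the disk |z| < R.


Jensen's formula: (1/2pi)*integral log|f(Re^it)|dt = log|f(0)| + sum_{|a_k|<R} log(R/|a_k|)
Step 1: f(0) = (-7) * 3 * 5 * (-7) = 735
Step 2: log|f(0)| = log|7| + log|-3| + log|-5| + log|7| = 6.5999
Step 3: Zeros inside |z| < 2: none
Step 4: Jensen sum = (empty sum) = 0
Step 5: n(R) = number of terms in the Jensen sum = count of zeros inside |z| < 2 = 0

0


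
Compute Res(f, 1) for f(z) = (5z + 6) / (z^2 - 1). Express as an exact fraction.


Step 1: Q(z) = z^2 - 1 = (z - 1)(z + 1)
Step 2: Q'(z) = 2z
Step 3: Q'(1) = 2, P(1) = 11
Step 4: Res = P(1)/Q'(1) = 11/2 = 11/2

11/2


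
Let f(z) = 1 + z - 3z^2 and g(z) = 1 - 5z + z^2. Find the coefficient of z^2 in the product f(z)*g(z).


Step 1: z^2 term in f*g comes from: (1)*(z^2) + (z)*(-5z) + (-3z^2)*(1)
Step 2: = 1 - 5 - 3
Step 3: = -7

-7


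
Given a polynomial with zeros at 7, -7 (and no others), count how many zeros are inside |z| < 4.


Step 1: Check each root:
  z = 7: |7| = 7 >= 4
  z = -7: |-7| = 7 >= 4
Step 2: Count = 0

0


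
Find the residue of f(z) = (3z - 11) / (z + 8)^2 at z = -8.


Step 1: Pole of order 2 at z = -8
Step 2: Res = lim d/dz [(z + 8)^2 * f(z)] as z -> -8
Step 3: (z + 8)^2 * f(z) = 3z - 11
Step 4: d/dz[3z - 11] = 3

3


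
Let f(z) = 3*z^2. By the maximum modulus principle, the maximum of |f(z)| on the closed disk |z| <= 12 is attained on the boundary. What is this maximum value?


Step 1: On |z| = 12, |f(z)| = 3 * |z|^2 = 3 * 12^2
Step 2: By maximum modulus principle, maximum is on boundary.
Step 3: Maximum = 3 * 144 = 432

432


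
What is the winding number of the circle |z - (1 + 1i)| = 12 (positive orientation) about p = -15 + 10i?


Step 1: Center c = (1, 1), radius = 12
Step 2: |p - c|^2 = (-16)^2 + 9^2 = 337
Step 3: r^2 = 144
Step 4: |p-c| > r so winding number = 0

0


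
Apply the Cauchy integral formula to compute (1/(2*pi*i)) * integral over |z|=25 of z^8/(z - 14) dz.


Step 1: f(z) = z^8, a = 14 is inside |z| = 25
Step 2: By Cauchy integral formula: (1/(2pi*i)) * integral = f(a)
Step 3: f(14) = 14^8 = 1475789056

1475789056


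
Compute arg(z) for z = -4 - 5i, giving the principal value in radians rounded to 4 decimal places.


Step 1: z = -4 - 5i
Step 2: arg(z) = atan2(-5, -4)
Step 3: arg(z) = -2.2455

-2.2455


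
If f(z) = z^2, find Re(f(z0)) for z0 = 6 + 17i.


Step 1: z0 = 6 + 17i
Step 2: z0^2 = 6^2 - 17^2 + 204i
Step 3: real part = 36 - 289 = -253

-253


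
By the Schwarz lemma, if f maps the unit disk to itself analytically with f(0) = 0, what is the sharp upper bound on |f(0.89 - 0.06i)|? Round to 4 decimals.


Step 1: Schwarz lemma: if f: D -> D is analytic with f(0) = 0, then |f(z)| <= |z| for all z in D, and this is sharp (f(z) = z).
Step 2: |z0|^2 = 0.89^2 + (-0.06)^2 = 0.7957
Step 3: |z0| = sqrt(0.7957) = 0.89202
Step 4: Best bound = |z0| = 0.892

0.892


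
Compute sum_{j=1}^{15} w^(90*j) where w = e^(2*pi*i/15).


Step 1: The sum sum_{j=1}^{n} w^(k*j) equals n if n | k, else 0.
Step 2: Here n = 15, k = 90
Step 3: Does n divide k? 15 | 90 -> True
Step 4: Sum = 15

15


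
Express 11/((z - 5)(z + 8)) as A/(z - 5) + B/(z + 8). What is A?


Step 1: Multiply both sides by (z - 5) and set z = 5
Step 2: A = 11 / (5 + 8)
Step 3: A = 11 / 13
Step 4: A = 11/13

11/13


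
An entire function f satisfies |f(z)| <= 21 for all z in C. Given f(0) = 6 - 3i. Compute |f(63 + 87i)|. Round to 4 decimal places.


Step 1: By Liouville's theorem, a bounded entire function is constant.
Step 2: f(z) = f(0) = 6 - 3i for all z.
Step 3: |f(w)| = |6 - 3i| = sqrt(36 + 9)
Step 4: = 6.7082

6.7082


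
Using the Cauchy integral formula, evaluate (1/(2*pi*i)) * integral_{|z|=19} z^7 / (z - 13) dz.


Step 1: f(z) = z^7, a = 13 is inside |z| = 19
Step 2: By Cauchy integral formula: (1/(2pi*i)) * integral = f(a)
Step 3: f(13) = 13^7 = 62748517

62748517


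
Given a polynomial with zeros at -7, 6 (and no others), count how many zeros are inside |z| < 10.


Step 1: Check each root:
  z = -7: |-7| = 7 < 10
  z = 6: |6| = 6 < 10
Step 2: Count = 2

2


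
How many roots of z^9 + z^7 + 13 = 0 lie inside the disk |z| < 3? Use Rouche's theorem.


Step 1: On |z| = 3 the three terms have sizes |z^9| = 3^9 = 19683, |z^7| = 3^7 = 2187, |13| = 13
Step 2: The dominant term is g(z) = z^9; let h(z) = z^7 + 13 so f = g + h
Step 3: On |z| = 3: |g| = 19683 and |h| <= 2187 + 13 = 2200
Step 4: Since 19683 > 2200, |h| < |g| on |z| = 3, so by Rouche f has the same number of zeros as g inside |z| < 3
Step 5: g(z) = z^9 has 9 zeros (all at the origin) inside |z| < 3. Answer = 9

9


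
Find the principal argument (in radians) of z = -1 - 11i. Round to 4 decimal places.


Step 1: z = -1 - 11i
Step 2: arg(z) = atan2(-11, -1)
Step 3: arg(z) = -1.6615

-1.6615


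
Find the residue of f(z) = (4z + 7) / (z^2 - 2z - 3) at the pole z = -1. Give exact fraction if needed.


Step 1: Q(z) = z^2 - 2z - 3 = (z + 1)(z - 3)
Step 2: Q'(z) = 2z - 2
Step 3: Q'(-1) = -4, P(-1) = 3
Step 4: Res = P(-1)/Q'(-1) = 3/(-4) = -3/4

-3/4


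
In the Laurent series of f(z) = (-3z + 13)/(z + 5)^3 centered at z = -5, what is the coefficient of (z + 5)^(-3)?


Step 1: Write the numerator in powers of (z + 5): -3z + 13 = -3(z + 5) + (-3*(-5) + 13) = -3(z + 5) + 28
Step 2: Divide by (z + 5)^3: f(z) = 28(z + 5)^(-3) - 3(z + 5)^(-2)
Step 3: This finite sum is the Laurent series of f about z = -5.
Step 4: Coefficient of (z + 5)^(-3) = -3*(-5) + 13 = 28

28


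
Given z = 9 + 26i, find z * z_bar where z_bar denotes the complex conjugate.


Step 1: conj(z) = 9 - 26i
Step 2: z * conj(z) = 9^2 + 26^2
Step 3: = 81 + 676 = 757

757


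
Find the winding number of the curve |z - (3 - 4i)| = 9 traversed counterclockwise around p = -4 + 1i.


Step 1: Center c = (3, -4), radius = 9
Step 2: |p - c|^2 = (-7)^2 + 5^2 = 74
Step 3: r^2 = 81
Step 4: |p-c| < r so winding number = 1

1


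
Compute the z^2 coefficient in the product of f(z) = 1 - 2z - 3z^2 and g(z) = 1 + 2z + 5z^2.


Step 1: z^2 term in f*g comes from: (1)*(5z^2) + (-2z)*(2z) + (-3z^2)*(1)
Step 2: = 5 - 4 - 3
Step 3: = -2

-2


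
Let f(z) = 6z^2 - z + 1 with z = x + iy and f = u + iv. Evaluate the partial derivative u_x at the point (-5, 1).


Step 1: f(z) = 6(x+iy)^2 - (x+iy) + 1
Step 2: u = 6(x^2 - y^2) - x + 1
Step 3: u_x = 12x - 1
Step 4: At (-5, 1): u_x = -60 - 1 = -61

-61


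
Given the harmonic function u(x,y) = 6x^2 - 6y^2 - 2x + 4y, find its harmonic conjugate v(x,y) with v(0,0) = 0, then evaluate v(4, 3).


Step 1: v_x = -u_y = 12y - 4
Step 2: v_y = u_x = 12x - 2
Step 3: v = 12xy - 4x - 2y + C
Step 4: v(0,0) = 0 => C = 0
Step 5: v(4, 3) = 122

122


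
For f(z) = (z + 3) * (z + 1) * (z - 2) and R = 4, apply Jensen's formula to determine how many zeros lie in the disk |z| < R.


Jensen's formula: (1/2pi)*integral log|f(Re^it)|dt = log|f(0)| + sum_{|a_k|<R} log(R/|a_k|)
Step 1: f(0) = 3 * 1 * (-2) = -6
Step 2: log|f(0)| = log|-3| + log|-1| + log|2| = 1.7918
Step 3: Zeros inside |z| < 4: -3, -1, 2
Step 4: Jensen sum = log(4/3) + log(4/1) + log(4/2) = 2.3671
Step 5: n(R) = number of terms in the Jensen sum = count of zeros inside |z| < 4 = 3

3


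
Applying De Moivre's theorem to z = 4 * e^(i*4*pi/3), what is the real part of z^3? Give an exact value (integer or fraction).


Step 1: By De Moivre's theorem, z^3 = 4^3 * e^(i*3*4*pi/3) = 64 * (cos(4*pi) + i*sin(4*pi))
Step 2: |z|^3 = 4^3 = 64
Step 3: Reduce the angle mod 2*pi: 4*pi - 4*pi = 0
Step 4: cos(0) = 1
Step 5: Re(z^3) = 64 * 1 = 64

64


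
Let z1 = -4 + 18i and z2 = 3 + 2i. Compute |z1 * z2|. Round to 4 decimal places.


Step 1: |z1| = sqrt((-4)^2 + 18^2) = sqrt(340)
Step 2: |z2| = sqrt(3^2 + 2^2) = sqrt(13)
Step 3: |z1*z2| = |z1|*|z2| = sqrt(340) * sqrt(13) = sqrt(340 * 13) = sqrt(4420)
Step 4: = 66.4831

66.4831


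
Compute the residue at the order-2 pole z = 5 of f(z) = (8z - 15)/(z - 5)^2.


Step 1: Pole of order 2 at z = 5
Step 2: Res = lim d/dz [(z - 5)^2 * f(z)] as z -> 5
Step 3: (z - 5)^2 * f(z) = 8z - 15
Step 4: d/dz[8z - 15] = 8

8


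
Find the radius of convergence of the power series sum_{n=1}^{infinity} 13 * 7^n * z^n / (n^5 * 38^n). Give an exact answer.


Step 1: General term a_n = 13 * 7^n / (n^5 * 38^n)
Step 2: By the root test, |a_n|^(1/n) = 13^(1/n) * 7 / (n^(5/n) * 38) -> 7/38 as n -> infinity (since 13^(1/n) -> 1 and n^(5/n) -> 1)
Step 3: R = 1/lim|a_n|^(1/n) = 38/7

38/7


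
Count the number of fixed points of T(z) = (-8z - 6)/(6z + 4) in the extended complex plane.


Step 1: Fixed points satisfy T(z) = z
Step 2: 6z^2 + 12z + 6 = 0
Step 3: Discriminant = 12^2 - 4*6*6 = 0
Step 4: Number of fixed points = 1

1


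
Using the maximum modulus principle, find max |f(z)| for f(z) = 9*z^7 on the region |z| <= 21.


Step 1: On |z| = 21, |f(z)| = 9 * |z|^7 = 9 * 21^7
Step 2: By maximum modulus principle, maximum is on boundary.
Step 3: Maximum = 9 * 1801088541 = 16209796869

16209796869


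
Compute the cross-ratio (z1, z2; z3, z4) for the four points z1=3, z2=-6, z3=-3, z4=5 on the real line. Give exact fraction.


Step 1: (z1-z3)(z2-z4) = 6 * (-11) = -66
Step 2: (z1-z4)(z2-z3) = (-2) * (-3) = 6
Step 3: Cross-ratio = -66/6 = -11

-11


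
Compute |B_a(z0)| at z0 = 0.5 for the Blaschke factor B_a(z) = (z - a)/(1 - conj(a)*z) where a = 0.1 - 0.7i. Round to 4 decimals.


Step 1: Numerator z0 - a = 0.5 - (0.1 - 0.7i) = 0.4 + 0.7i
Step 2: Denominator 1 - conj(a)*z0 = 1 - (0.1 + 0.7i)*0.5 = 0.95 - 0.35i
Step 3: |z0 - a|^2 = 0.4^2 + 0.7^2 = 0.65; |1 - conj(a)*z0|^2 = 0.95^2 + (-0.35)^2 = 1.025
Step 4: |B_a(0.5)| = sqrt(0.65 / 1.025) = sqrt(0.634146)
Step 5: = 0.7963

0.7963


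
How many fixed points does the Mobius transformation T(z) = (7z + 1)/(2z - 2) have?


Step 1: Fixed points satisfy T(z) = z
Step 2: 2z^2 - 9z - 1 = 0
Step 3: Discriminant = (-9)^2 - 4*2*(-1) = 89
Step 4: Number of fixed points = 2

2


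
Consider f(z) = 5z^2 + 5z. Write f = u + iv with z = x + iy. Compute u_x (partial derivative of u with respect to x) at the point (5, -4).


Step 1: f(z) = 5(x+iy)^2 + 5(x+iy) + 0
Step 2: u = 5(x^2 - y^2) + 5x + 0
Step 3: u_x = 10x + 5
Step 4: At (5, -4): u_x = 50 + 5 = 55

55


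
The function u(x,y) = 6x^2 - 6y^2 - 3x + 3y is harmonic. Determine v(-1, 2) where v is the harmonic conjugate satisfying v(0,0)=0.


Step 1: v_x = -u_y = 12y - 3
Step 2: v_y = u_x = 12x - 3
Step 3: v = 12xy - 3x - 3y + C
Step 4: v(0,0) = 0 => C = 0
Step 5: v(-1, 2) = -27

-27


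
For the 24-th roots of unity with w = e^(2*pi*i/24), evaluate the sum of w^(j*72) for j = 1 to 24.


Step 1: The sum sum_{j=1}^{n} w^(k*j) equals n if n | k, else 0.
Step 2: Here n = 24, k = 72
Step 3: Does n divide k? 24 | 72 -> True
Step 4: Sum = 24

24


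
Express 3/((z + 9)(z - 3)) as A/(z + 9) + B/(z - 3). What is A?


Step 1: Multiply both sides by (z + 9) and set z = -9
Step 2: A = 3 / (-9 - 3)
Step 3: A = 3 / (-12)
Step 4: A = -1/4

-1/4


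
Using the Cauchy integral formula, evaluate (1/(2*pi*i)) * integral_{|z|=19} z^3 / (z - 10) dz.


Step 1: f(z) = z^3, a = 10 is inside |z| = 19
Step 2: By Cauchy integral formula: (1/(2pi*i)) * integral = f(a)
Step 3: f(10) = 10^3 = 1000

1000


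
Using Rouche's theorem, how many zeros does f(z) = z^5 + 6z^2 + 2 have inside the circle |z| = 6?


Step 1: On |z| = 6 the three terms have sizes |z^5| = 6^5 = 7776, |6z^2| = 6*6^2 = 216, |2| = 2
Step 2: The dominant term is g(z) = z^5; let h(z) = 6z^2 + 2 so f = g + h
Step 3: On |z| = 6: |g| = 7776 and |h| <= 216 + 2 = 218
Step 4: Since 7776 > 218, |h| < |g| on |z| = 6, so by Rouche f has the same number of zeros as g inside |z| < 6
Step 5: g(z) = z^5 has 5 zeros (all at the origin) inside |z| < 6. Answer = 5

5


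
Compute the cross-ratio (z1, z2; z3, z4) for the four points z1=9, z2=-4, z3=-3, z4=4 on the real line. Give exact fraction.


Step 1: (z1-z3)(z2-z4) = 12 * (-8) = -96
Step 2: (z1-z4)(z2-z3) = 5 * (-1) = -5
Step 3: Cross-ratio = 96/5 = 96/5

96/5


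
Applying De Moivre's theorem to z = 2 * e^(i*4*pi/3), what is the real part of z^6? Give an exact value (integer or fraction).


Step 1: By De Moivre's theorem, z^6 = 2^6 * e^(i*6*4*pi/3) = 64 * (cos(8*pi) + i*sin(8*pi))
Step 2: |z|^6 = 2^6 = 64
Step 3: Reduce the angle mod 2*pi: 8*pi - 8*pi = 0
Step 4: cos(0) = 1
Step 5: Re(z^6) = 64 * 1 = 64

64


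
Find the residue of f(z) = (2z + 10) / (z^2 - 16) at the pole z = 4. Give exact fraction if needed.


Step 1: Q(z) = z^2 - 16 = (z - 4)(z + 4)
Step 2: Q'(z) = 2z
Step 3: Q'(4) = 8, P(4) = 18
Step 4: Res = P(4)/Q'(4) = 18/8 = 9/4

9/4


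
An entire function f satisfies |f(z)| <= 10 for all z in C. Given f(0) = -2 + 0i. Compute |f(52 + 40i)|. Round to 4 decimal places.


Step 1: By Liouville's theorem, a bounded entire function is constant.
Step 2: f(z) = f(0) = -2 + 0i for all z.
Step 3: |f(w)| = |-2 + 0i| = sqrt(4 + 0)
Step 4: = 2.0

2.0


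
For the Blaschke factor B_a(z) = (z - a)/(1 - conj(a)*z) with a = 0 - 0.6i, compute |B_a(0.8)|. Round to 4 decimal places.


Step 1: Numerator z0 - a = 0.8 - (0 - 0.6i) = 0.8 + 0.6i
Step 2: Denominator 1 - conj(a)*z0 = 1 - (0 + 0.6i)*0.8 = 1 - 0.48i
Step 3: |z0 - a|^2 = 0.8^2 + 0.6^2 = 1; |1 - conj(a)*z0|^2 = 1^2 + (-0.48)^2 = 1.2304
Step 4: |B_a(0.8)| = sqrt(1 / 1.2304) = sqrt(0.812744)
Step 5: = 0.9015

0.9015


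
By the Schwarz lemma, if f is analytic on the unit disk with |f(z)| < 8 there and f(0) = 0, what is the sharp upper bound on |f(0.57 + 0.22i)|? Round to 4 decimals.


Step 1: g = f/8 maps D -> D with g(0) = 0, so by the Schwarz lemma |g(z)| <= |z|, i.e. |f(z)| <= 8|z|; this is sharp (f(z) = 8z).
Step 2: |z0|^2 = 0.57^2 + 0.22^2 = 0.3733
Step 3: |z0| = sqrt(0.3733) = 0.610983
Step 4: Best bound = 8 * |z0| = 8 * 0.610983 = 4.8879

4.8879


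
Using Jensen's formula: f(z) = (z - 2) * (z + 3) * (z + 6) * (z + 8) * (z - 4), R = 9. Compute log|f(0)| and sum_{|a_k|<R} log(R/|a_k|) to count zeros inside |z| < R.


Jensen's formula: (1/2pi)*integral log|f(Re^it)|dt = log|f(0)| + sum_{|a_k|<R} log(R/|a_k|)
Step 1: f(0) = (-2) * 3 * 6 * 8 * (-4) = 1152
Step 2: log|f(0)| = log|2| + log|-3| + log|-6| + log|-8| + log|4| = 7.0493
Step 3: Zeros inside |z| < 9: 2, -3, -6, -8, 4
Step 4: Jensen sum = log(9/2) + log(9/3) + log(9/6) + log(9/8) + log(9/4) = 3.9369
Step 5: n(R) = number of terms in the Jensen sum = count of zeros inside |z| < 9 = 5

5


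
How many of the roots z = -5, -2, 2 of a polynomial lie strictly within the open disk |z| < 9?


Step 1: Check each root:
  z = -5: |-5| = 5 < 9
  z = -2: |-2| = 2 < 9
  z = 2: |2| = 2 < 9
Step 2: Count = 3

3


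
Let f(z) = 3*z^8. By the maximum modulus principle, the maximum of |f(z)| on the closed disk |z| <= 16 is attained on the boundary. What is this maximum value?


Step 1: On |z| = 16, |f(z)| = 3 * |z|^8 = 3 * 16^8
Step 2: By maximum modulus principle, maximum is on boundary.
Step 3: Maximum = 3 * 4294967296 = 12884901888

12884901888


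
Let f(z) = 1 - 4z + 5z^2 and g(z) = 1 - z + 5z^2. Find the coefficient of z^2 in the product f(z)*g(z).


Step 1: z^2 term in f*g comes from: (1)*(5z^2) + (-4z)*(-z) + (5z^2)*(1)
Step 2: = 5 + 4 + 5
Step 3: = 14

14


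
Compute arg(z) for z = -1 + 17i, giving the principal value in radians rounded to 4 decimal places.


Step 1: z = -1 + 17i
Step 2: arg(z) = atan2(17, -1)
Step 3: arg(z) = 1.6296

1.6296


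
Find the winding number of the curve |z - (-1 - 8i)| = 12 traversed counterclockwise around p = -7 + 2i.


Step 1: Center c = (-1, -8), radius = 12
Step 2: |p - c|^2 = (-6)^2 + 10^2 = 136
Step 3: r^2 = 144
Step 4: |p-c| < r so winding number = 1

1


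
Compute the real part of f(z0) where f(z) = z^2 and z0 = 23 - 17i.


Step 1: z0 = 23 - 17i
Step 2: z0^2 = 23^2 - (-17)^2 - 782i
Step 3: real part = 529 - 289 = 240

240


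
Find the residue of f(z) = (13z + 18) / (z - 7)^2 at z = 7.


Step 1: Pole of order 2 at z = 7
Step 2: Res = lim d/dz [(z - 7)^2 * f(z)] as z -> 7
Step 3: (z - 7)^2 * f(z) = 13z + 18
Step 4: d/dz[13z + 18] = 13

13


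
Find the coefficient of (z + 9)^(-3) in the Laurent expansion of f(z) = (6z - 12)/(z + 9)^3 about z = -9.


Step 1: Write the numerator in powers of (z + 9): 6z - 12 = 6(z + 9) + (6*(-9) - 12) = 6(z + 9) - 66
Step 2: Divide by (z + 9)^3: f(z) = -66(z + 9)^(-3) + 6(z + 9)^(-2)
Step 3: This finite sum is the Laurent series of f about z = -9.
Step 4: Coefficient of (z + 9)^(-3) = 6*(-9) - 12 = -66

-66


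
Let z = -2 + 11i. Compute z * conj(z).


Step 1: conj(z) = -2 - 11i
Step 2: z * conj(z) = (-2)^2 + 11^2
Step 3: = 4 + 121 = 125

125


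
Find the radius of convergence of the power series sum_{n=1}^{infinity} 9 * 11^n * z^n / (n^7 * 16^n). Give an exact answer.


Step 1: General term a_n = 9 * 11^n / (n^7 * 16^n)
Step 2: By the root test, |a_n|^(1/n) = 9^(1/n) * 11 / (n^(7/n) * 16) -> 11/16 as n -> infinity (since 9^(1/n) -> 1 and n^(7/n) -> 1)
Step 3: R = 1/lim|a_n|^(1/n) = 16/11

16/11


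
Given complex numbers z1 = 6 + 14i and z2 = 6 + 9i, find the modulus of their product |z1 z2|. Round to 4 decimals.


Step 1: |z1| = sqrt(6^2 + 14^2) = sqrt(232)
Step 2: |z2| = sqrt(6^2 + 9^2) = sqrt(117)
Step 3: |z1*z2| = |z1|*|z2| = sqrt(232) * sqrt(117) = sqrt(232 * 117) = sqrt(27144)
Step 4: = 164.7544

164.7544


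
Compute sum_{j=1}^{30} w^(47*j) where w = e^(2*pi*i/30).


Step 1: The sum sum_{j=1}^{n} w^(k*j) equals n if n | k, else 0.
Step 2: Here n = 30, k = 47
Step 3: Does n divide k? 30 | 47 -> False
Step 4: Sum = 0

0


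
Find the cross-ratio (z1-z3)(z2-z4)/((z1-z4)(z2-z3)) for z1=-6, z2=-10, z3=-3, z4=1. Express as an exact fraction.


Step 1: (z1-z3)(z2-z4) = (-3) * (-11) = 33
Step 2: (z1-z4)(z2-z3) = (-7) * (-7) = 49
Step 3: Cross-ratio = 33/49 = 33/49

33/49


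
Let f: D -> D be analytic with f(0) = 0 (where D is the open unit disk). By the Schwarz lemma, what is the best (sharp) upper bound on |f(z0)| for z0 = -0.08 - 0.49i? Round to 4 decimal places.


Step 1: Schwarz lemma: if f: D -> D is analytic with f(0) = 0, then |f(z)| <= |z| for all z in D, and this is sharp (f(z) = z).
Step 2: |z0|^2 = (-0.08)^2 + (-0.49)^2 = 0.2465
Step 3: |z0| = sqrt(0.2465) = 0.496488
Step 4: Best bound = |z0| = 0.4965

0.4965


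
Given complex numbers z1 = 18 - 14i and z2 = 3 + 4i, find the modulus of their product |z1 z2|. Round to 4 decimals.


Step 1: |z1| = sqrt(18^2 + (-14)^2) = sqrt(520)
Step 2: |z2| = sqrt(3^2 + 4^2) = sqrt(25)
Step 3: |z1*z2| = |z1|*|z2| = sqrt(520) * sqrt(25) = sqrt(520 * 25) = sqrt(13000)
Step 4: = 114.0175

114.0175
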